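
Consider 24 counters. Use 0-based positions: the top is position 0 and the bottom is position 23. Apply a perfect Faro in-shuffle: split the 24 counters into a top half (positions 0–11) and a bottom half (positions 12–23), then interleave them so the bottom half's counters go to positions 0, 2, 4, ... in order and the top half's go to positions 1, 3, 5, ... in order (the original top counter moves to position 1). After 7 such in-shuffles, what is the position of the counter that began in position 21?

15

Track the counter's position through each in-shuffle:
21 → 18 → 12 → 0 → 1 → 3 → 7 → 15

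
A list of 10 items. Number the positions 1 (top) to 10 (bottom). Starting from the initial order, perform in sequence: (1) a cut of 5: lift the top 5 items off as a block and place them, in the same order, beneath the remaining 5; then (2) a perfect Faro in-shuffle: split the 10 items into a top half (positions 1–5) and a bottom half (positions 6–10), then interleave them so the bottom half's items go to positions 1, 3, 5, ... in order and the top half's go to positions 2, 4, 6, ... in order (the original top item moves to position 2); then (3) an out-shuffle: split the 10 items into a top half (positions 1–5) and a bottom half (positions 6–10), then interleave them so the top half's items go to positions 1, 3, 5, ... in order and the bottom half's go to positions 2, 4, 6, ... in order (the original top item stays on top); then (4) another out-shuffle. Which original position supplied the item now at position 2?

Undo the operations in reverse order, starting from position 2:
  undo op 4 (out-shuffle, from bottom half): 2 ← 6
  undo op 3 (out-shuffle, from bottom half): 6 ← 8
  undo op 2 (in-shuffle, from top half): 8 ← 4
  undo op 1 (cut 5): 4 ← 9
So the item at position 2 came from original position 9.

9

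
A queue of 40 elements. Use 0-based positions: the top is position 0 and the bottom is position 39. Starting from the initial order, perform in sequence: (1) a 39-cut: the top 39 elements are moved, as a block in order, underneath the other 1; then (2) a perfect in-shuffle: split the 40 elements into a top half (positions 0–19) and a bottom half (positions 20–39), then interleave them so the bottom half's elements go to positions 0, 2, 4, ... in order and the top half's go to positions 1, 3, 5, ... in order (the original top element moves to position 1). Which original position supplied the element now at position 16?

Undo the operations in reverse order, starting from position 16:
  undo op 2 (in-shuffle, from bottom half): 16 ← 28
  undo op 1 (cut 39): 28 ← 27
So the element at position 16 came from original position 27.

27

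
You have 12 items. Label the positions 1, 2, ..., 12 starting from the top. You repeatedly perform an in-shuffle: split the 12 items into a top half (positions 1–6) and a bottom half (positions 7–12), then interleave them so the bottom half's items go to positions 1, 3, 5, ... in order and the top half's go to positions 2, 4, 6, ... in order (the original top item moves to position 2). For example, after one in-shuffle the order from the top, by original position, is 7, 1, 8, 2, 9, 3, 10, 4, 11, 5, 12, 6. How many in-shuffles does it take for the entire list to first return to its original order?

12

The in-shuffle permutes the 12 positions with cycle lengths [12].
Every item is home exactly when every cycle has completed a whole number of laps, i.e. after lcm(12) = 12 in-shuffles.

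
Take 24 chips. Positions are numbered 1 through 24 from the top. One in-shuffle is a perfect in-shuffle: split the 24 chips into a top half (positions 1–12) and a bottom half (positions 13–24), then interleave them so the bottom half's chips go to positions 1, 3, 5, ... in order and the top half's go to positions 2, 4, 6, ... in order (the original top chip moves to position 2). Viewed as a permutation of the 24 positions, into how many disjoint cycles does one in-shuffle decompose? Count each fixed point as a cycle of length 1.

2

Trace each unvisited position around until it returns:
(1 2 4 8 16 7 ... len 20) (5 10 20 15)
2 cycles in total.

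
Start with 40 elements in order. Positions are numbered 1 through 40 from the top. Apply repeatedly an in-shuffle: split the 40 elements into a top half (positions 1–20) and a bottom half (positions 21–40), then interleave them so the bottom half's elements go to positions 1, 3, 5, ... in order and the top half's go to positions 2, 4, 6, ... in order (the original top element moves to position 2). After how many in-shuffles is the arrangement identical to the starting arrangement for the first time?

20

The in-shuffle permutes the 40 positions with cycle lengths [20, 20].
Every element is home exactly when every cycle has completed a whole number of laps, i.e. after lcm(20) = 20 in-shuffles.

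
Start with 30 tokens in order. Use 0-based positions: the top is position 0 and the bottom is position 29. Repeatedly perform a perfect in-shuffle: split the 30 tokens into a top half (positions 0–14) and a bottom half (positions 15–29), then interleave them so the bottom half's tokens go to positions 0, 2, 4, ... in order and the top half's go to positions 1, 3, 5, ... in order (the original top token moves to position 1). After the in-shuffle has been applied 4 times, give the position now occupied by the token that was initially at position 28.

Track the token's position through each in-shuffle:
28 → 26 → 22 → 14 → 29

29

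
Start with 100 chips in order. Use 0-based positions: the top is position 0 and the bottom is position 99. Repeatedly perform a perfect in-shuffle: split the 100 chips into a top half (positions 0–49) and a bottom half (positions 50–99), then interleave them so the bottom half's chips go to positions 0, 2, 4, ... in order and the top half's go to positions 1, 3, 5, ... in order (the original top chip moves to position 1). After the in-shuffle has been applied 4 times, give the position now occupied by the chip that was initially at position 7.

Track the chip's position through each in-shuffle:
7 → 15 → 31 → 63 → 26

26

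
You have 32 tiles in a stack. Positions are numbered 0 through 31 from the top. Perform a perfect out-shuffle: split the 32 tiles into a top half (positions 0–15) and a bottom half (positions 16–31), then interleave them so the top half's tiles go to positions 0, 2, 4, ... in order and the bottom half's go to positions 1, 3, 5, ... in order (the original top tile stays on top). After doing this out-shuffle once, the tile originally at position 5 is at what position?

Track the tile's position through each out-shuffle:
5 → 10

10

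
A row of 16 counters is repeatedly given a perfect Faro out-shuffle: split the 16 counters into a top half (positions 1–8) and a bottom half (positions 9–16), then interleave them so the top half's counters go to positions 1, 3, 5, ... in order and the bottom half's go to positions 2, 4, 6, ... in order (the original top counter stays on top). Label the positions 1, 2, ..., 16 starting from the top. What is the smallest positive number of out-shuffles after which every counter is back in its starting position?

4

The out-shuffle permutes the 16 positions with cycle lengths [1, 1, 2, 4, 4, 4].
Every counter is home exactly when every cycle has completed a whole number of laps, i.e. after lcm(1, 2, 4) = 4 out-shuffles.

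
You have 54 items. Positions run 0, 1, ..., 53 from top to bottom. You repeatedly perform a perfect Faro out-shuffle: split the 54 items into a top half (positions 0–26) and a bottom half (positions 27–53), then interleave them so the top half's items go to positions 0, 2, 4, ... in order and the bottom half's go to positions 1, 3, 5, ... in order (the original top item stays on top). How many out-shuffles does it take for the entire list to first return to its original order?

The out-shuffle permutes the 54 positions with cycle lengths [1, 1, 52].
Every item is home exactly when every cycle has completed a whole number of laps, i.e. after lcm(1, 52) = 52 out-shuffles.

52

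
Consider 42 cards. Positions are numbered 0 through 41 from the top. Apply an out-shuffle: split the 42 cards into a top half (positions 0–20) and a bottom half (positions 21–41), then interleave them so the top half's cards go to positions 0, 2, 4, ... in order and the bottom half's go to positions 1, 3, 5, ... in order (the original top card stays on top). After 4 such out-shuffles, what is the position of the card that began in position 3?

Track the card's position through each out-shuffle:
3 → 6 → 12 → 24 → 7

7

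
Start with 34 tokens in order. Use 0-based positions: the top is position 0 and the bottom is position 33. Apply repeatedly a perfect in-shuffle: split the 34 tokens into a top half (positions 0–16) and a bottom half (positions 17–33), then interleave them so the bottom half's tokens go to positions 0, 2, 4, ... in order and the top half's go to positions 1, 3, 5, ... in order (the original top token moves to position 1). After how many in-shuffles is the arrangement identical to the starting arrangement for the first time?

The in-shuffle permutes the 34 positions with cycle lengths [3, 3, 4, 12, 12].
Every token is home exactly when every cycle has completed a whole number of laps, i.e. after lcm(3, 4, 12) = 12 in-shuffles.

12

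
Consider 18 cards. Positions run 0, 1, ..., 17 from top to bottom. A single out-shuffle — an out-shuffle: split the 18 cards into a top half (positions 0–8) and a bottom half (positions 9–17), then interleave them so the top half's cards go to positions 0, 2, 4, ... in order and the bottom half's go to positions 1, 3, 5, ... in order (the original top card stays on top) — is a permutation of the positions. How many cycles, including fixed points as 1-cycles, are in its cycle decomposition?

Trace each unvisited position around until it returns:
(0) (1 2 4 8 16 15 13 9) (3 6 12 7 14 11 5 10) (17)
4 cycles in total.

4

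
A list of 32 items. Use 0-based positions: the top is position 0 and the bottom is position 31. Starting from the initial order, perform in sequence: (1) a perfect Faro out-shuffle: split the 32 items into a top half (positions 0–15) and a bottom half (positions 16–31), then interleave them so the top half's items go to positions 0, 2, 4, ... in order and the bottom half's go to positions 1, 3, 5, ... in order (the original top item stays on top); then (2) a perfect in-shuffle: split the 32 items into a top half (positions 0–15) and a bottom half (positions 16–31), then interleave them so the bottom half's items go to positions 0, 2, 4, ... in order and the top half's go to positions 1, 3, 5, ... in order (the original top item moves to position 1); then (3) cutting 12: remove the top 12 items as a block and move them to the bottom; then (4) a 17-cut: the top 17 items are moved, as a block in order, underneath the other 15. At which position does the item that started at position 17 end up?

Track the item from position 17 forward through each operation:
  after op 1 (out-shuffle): 17 → 3
  after op 2 (in-shuffle): 3 → 7
  after op 3 (cut 12): 7 → 27
  after op 4 (cut 17): 27 → 10

10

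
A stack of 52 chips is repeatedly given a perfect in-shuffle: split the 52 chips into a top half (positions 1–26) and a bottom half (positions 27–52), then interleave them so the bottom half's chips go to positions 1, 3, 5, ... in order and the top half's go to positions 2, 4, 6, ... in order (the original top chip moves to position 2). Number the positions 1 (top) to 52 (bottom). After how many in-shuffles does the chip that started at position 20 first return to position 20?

52

Follow position 20 under repeated in-shuffles:
20 → 40 → 27 → 1 → 2 → 4 → 8 → 16 → ... → 20 (length 52)
It first returns after 52 in-shuffles.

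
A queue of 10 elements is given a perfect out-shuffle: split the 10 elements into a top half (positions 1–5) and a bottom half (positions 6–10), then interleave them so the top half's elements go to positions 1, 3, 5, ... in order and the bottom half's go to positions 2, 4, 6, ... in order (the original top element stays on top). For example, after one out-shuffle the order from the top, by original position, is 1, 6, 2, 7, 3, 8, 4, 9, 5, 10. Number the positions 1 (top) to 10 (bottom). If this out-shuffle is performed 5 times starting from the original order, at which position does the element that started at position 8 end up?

9

Track the element's position through each out-shuffle:
8 → 6 → 2 → 3 → 5 → 9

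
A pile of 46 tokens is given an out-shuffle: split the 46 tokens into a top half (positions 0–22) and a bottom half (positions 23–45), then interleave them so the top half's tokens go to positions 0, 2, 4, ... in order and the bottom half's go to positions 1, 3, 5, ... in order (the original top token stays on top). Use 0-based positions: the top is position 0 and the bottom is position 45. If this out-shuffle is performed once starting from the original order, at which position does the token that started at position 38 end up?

31

Track the token's position through each out-shuffle:
38 → 31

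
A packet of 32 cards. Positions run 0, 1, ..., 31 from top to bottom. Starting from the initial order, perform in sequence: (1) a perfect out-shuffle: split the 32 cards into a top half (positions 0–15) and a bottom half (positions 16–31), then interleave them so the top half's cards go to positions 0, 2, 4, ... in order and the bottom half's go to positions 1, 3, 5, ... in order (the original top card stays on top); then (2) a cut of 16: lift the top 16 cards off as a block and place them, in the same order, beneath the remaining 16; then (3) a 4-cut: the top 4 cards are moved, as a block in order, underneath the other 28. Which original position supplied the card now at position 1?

Undo the operations in reverse order, starting from position 1:
  undo op 3 (cut 4): 1 ← 5
  undo op 2 (cut 16): 5 ← 21
  undo op 1 (out-shuffle, from bottom half): 21 ← 26
So the card at position 1 came from original position 26.

26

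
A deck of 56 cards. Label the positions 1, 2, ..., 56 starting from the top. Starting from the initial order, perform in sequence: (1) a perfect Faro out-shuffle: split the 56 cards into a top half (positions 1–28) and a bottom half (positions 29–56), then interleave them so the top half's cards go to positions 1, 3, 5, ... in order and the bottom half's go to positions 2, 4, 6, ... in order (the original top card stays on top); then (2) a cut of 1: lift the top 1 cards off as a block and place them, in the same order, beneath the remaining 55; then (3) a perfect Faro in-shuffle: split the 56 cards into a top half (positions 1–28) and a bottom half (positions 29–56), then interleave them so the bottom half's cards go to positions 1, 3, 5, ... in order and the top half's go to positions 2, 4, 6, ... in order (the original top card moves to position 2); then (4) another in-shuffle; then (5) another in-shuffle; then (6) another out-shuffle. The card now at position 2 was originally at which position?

Undo the operations in reverse order, starting from position 2:
  undo op 6 (out-shuffle, from bottom half): 2 ← 29
  undo op 5 (in-shuffle, from bottom half): 29 ← 43
  undo op 4 (in-shuffle, from bottom half): 43 ← 50
  undo op 3 (in-shuffle, from top half): 50 ← 25
  undo op 2 (cut 1): 25 ← 26
  undo op 1 (out-shuffle, from bottom half): 26 ← 41
So the card at position 2 came from original position 41.

41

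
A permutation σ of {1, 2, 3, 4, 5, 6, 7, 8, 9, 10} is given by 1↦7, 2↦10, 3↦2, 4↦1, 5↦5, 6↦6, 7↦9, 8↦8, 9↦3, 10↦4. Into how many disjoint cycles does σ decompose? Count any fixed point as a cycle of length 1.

4

Cycle decomposition: (1 7 9 3 2 10 4) (5) (6) (8).
4 cycles.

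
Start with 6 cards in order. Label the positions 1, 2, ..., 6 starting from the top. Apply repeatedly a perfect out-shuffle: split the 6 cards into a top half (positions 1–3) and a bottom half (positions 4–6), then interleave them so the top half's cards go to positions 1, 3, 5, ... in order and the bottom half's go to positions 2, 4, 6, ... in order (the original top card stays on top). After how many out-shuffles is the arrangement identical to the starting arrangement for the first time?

4

The out-shuffle permutes the 6 positions with cycle lengths [1, 1, 4].
Every card is home exactly when every cycle has completed a whole number of laps, i.e. after lcm(1, 4) = 4 out-shuffles.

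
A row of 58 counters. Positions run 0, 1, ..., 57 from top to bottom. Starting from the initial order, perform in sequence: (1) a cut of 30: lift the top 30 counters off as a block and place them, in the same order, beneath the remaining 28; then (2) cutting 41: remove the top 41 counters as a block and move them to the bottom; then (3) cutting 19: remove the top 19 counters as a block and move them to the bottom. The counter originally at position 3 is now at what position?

Track the counter from position 3 forward through each operation:
  after op 1 (cut 30): 3 → 31
  after op 2 (cut 41): 31 → 48
  after op 3 (cut 19): 48 → 29

29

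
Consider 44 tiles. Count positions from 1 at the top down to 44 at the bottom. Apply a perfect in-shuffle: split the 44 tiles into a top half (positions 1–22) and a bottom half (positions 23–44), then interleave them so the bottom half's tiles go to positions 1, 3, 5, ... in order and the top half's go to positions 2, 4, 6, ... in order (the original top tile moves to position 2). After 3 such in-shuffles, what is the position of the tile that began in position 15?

Track the tile's position through each in-shuffle:
15 → 30 → 15 → 30

30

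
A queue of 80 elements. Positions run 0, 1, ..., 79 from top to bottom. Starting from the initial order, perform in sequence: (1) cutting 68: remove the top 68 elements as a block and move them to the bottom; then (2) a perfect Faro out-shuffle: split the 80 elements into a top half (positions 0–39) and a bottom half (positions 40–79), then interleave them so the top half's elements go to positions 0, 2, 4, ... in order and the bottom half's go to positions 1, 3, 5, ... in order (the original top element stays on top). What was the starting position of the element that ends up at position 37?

46

Undo the operations in reverse order, starting from position 37:
  undo op 2 (out-shuffle, from bottom half): 37 ← 58
  undo op 1 (cut 68): 58 ← 46
So the element at position 37 came from original position 46.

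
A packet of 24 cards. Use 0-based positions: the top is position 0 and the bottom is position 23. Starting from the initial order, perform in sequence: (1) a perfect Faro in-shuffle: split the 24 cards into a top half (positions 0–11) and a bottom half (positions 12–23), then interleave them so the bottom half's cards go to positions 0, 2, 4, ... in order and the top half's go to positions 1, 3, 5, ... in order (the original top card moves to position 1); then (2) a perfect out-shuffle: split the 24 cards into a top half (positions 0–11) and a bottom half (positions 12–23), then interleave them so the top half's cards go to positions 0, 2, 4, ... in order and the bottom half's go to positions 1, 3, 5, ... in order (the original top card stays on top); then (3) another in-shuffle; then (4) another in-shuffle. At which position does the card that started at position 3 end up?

9

Track the card from position 3 forward through each operation:
  after op 1 (in-shuffle): 3 → 7
  after op 2 (out-shuffle): 7 → 14
  after op 3 (in-shuffle): 14 → 4
  after op 4 (in-shuffle): 4 → 9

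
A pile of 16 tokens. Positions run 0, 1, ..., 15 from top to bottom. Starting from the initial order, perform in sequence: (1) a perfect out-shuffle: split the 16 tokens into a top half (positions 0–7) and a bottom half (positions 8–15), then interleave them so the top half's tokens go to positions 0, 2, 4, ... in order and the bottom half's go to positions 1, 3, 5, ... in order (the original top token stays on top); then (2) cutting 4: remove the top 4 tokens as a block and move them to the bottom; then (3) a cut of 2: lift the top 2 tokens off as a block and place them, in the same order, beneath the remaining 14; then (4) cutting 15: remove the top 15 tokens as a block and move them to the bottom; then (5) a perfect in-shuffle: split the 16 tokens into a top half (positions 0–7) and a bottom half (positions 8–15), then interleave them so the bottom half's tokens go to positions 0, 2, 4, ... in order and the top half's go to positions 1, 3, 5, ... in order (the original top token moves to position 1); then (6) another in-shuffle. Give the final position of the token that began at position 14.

Track the token from position 14 forward through each operation:
  after op 1 (out-shuffle): 14 → 13
  after op 2 (cut 4): 13 → 9
  after op 3 (cut 2): 9 → 7
  after op 4 (cut 15): 7 → 8
  after op 5 (in-shuffle): 8 → 0
  after op 6 (in-shuffle): 0 → 1

1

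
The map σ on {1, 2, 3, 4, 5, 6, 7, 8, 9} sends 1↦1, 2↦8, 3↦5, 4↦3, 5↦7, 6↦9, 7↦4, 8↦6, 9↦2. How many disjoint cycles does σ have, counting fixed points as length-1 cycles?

3

Cycle decomposition: (1) (2 8 6 9) (3 5 7 4).
3 cycles.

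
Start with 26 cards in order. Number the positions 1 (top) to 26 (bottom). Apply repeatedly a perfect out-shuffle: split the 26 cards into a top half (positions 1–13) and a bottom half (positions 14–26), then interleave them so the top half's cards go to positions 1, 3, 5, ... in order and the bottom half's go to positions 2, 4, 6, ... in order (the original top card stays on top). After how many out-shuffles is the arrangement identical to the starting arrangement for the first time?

The out-shuffle permutes the 26 positions with cycle lengths [1, 1, 4, 20].
Every card is home exactly when every cycle has completed a whole number of laps, i.e. after lcm(1, 4, 20) = 20 out-shuffles.

20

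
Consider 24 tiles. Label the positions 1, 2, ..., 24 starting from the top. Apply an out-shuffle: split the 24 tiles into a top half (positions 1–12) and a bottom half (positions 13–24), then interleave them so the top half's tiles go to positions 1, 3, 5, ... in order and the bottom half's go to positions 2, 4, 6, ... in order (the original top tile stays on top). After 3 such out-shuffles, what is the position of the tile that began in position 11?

12

Track the tile's position through each out-shuffle:
11 → 21 → 18 → 12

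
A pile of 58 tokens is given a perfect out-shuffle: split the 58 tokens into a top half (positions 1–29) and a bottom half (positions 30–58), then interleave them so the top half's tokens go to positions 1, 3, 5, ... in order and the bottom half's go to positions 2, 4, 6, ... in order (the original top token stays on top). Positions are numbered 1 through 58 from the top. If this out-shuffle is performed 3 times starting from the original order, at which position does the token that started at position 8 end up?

Track the token's position through each out-shuffle:
8 → 15 → 29 → 57

57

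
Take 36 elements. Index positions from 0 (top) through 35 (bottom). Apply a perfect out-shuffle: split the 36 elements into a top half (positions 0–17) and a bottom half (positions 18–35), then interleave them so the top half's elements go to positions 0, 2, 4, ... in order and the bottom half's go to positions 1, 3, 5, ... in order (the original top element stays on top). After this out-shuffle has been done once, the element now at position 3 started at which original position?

Work backwards from position 3, undoing one out-shuffle at a time:
3 ← 19
So the element now at position 3 started at position 19.

19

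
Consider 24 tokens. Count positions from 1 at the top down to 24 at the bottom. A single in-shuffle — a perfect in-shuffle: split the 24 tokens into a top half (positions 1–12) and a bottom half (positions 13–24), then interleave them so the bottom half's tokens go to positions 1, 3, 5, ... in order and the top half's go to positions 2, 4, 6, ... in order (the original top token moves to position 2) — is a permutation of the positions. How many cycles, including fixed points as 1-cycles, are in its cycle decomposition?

Trace each unvisited position around until it returns:
(1 2 4 8 16 7 ... len 20) (5 10 20 15)
2 cycles in total.

2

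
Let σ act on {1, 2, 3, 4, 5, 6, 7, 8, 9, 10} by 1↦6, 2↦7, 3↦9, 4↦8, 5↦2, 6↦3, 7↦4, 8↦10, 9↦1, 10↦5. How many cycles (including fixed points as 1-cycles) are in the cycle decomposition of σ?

Cycle decomposition: (1 6 3 9) (2 7 4 8 10 5).
2 cycles.

2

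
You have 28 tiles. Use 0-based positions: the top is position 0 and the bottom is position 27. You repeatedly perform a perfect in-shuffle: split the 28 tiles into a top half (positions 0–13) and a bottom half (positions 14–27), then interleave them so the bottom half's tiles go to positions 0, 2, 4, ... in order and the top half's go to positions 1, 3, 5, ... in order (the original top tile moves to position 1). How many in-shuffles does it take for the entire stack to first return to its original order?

The in-shuffle permutes the 28 positions with cycle lengths [28].
Every tile is home exactly when every cycle has completed a whole number of laps, i.e. after lcm(28) = 28 in-shuffles.

28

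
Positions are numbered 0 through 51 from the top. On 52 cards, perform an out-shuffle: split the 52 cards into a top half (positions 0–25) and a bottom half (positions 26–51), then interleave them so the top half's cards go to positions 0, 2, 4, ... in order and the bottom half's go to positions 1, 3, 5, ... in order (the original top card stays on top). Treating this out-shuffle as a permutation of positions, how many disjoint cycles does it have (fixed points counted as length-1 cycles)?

Trace each unvisited position around until it returns:
(0) (1 2 4 8 16 32 13 26) (3 6 12 24 48 45 39 27) (5 10 20 40 29 7 14 28) (9 18 36 21 42 33 15 30) (11 22 44 37 23 46 41 31) (17 34) (19 38 25 50 49 47 43 35) ... plus 1 more
9 cycles in total.

9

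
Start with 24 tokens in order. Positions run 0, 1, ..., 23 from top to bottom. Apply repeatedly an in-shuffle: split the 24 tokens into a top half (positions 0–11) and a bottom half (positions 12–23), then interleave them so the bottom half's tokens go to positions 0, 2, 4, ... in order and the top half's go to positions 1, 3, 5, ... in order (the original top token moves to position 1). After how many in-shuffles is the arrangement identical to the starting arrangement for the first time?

The in-shuffle permutes the 24 positions with cycle lengths [4, 20].
Every token is home exactly when every cycle has completed a whole number of laps, i.e. after lcm(4, 20) = 20 in-shuffles.

20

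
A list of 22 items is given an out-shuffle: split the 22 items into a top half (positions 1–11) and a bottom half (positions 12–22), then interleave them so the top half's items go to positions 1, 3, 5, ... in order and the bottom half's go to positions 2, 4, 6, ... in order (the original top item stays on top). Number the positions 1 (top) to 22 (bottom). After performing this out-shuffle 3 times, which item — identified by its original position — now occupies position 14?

Work backwards from position 14, undoing one out-shuffle at a time:
14 ← 18 ← 20 ← 21
So the item now at position 14 started at position 21.

21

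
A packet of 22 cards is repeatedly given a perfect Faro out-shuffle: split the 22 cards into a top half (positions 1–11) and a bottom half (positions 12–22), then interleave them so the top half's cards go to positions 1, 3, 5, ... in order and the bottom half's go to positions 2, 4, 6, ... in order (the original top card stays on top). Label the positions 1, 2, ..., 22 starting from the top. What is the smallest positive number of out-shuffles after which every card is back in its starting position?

The out-shuffle permutes the 22 positions with cycle lengths [1, 1, 2, 3, 3, 6, 6].
Every card is home exactly when every cycle has completed a whole number of laps, i.e. after lcm(1, 2, 3, 6) = 6 out-shuffles.

6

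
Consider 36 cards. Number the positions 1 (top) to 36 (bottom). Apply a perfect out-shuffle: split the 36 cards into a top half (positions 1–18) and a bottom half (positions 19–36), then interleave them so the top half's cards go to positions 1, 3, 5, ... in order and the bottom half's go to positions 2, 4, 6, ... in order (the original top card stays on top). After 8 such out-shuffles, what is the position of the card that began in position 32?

Track the card's position through each out-shuffle:
32 → 28 → 20 → 4 → 7 → 13 → 25 → 14 → 27

27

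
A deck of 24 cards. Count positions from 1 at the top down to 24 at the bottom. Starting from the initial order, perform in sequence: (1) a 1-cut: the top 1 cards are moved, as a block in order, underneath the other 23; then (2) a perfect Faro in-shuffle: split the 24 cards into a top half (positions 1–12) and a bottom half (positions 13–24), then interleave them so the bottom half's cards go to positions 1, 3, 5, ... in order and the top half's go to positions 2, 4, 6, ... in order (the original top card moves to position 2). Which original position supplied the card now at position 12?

Undo the operations in reverse order, starting from position 12:
  undo op 2 (in-shuffle, from top half): 12 ← 6
  undo op 1 (cut 1): 6 ← 7
So the card at position 12 came from original position 7.

7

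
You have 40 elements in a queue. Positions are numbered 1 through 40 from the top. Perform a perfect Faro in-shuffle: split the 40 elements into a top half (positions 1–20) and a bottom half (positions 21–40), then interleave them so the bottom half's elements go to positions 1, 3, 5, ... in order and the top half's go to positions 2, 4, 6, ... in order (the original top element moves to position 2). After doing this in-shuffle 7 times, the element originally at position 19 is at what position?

13

Track the element's position through each in-shuffle:
19 → 38 → 35 → 29 → 17 → 34 → 27 → 13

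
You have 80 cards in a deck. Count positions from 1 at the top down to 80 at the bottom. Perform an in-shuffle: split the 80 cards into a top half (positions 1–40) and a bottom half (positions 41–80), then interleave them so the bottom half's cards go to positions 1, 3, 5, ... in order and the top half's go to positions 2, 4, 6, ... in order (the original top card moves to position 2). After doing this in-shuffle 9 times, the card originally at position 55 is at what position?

Track the card's position through each in-shuffle:
55 → 29 → 58 → 35 → 70 → 59 → 37 → 74 → 67 → 53

53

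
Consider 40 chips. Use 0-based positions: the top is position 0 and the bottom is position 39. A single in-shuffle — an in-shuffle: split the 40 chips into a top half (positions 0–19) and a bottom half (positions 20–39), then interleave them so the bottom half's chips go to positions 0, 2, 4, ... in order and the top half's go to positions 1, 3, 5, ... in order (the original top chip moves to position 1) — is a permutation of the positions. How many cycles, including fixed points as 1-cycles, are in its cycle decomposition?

Trace each unvisited position around until it returns:
(0 1 3 7 15 31 ... len 20) (2 5 11 23 6 13 ... len 20)
2 cycles in total.

2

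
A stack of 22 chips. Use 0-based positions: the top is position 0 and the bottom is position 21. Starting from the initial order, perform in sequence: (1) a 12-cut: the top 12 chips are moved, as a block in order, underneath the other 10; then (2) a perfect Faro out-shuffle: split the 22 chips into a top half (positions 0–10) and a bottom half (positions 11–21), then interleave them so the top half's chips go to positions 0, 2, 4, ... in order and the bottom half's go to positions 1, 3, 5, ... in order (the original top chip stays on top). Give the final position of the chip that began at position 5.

9

Track the chip from position 5 forward through each operation:
  after op 1 (cut 12): 5 → 15
  after op 2 (out-shuffle): 15 → 9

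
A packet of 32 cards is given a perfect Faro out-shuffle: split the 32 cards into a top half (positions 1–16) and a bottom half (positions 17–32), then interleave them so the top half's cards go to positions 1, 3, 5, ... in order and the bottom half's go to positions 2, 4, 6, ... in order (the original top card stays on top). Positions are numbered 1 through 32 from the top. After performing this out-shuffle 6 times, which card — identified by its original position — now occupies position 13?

Work backwards from position 13, undoing one out-shuffle at a time:
13 ← 7 ← 4 ← 18 ← 25 ← 13 ← 7
So the card now at position 13 started at position 7.

7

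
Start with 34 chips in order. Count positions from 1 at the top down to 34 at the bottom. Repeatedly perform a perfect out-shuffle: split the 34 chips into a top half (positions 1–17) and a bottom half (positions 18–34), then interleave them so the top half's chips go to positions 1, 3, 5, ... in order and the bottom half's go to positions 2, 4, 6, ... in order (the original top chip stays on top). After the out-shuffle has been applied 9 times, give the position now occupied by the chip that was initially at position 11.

Track the chip's position through each out-shuffle:
11 → 21 → 8 → 15 → 29 → 24 → 14 → 27 → 20 → 6

6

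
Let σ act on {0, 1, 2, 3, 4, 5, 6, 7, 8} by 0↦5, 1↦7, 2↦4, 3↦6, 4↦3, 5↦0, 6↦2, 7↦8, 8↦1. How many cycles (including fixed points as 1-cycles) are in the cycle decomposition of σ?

3

Cycle decomposition: (0 5) (1 7 8) (2 4 3 6).
3 cycles.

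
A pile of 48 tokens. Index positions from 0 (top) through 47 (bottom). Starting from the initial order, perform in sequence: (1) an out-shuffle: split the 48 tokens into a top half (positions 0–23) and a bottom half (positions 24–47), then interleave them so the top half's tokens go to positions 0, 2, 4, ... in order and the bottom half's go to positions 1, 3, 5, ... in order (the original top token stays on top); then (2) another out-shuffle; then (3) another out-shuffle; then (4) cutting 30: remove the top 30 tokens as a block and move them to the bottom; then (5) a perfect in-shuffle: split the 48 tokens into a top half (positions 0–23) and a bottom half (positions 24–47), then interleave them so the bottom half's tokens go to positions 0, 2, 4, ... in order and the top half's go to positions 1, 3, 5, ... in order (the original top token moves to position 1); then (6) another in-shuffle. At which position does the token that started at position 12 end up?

34

Track the token from position 12 forward through each operation:
  after op 1 (out-shuffle): 12 → 24
  after op 2 (out-shuffle): 24 → 1
  after op 3 (out-shuffle): 1 → 2
  after op 4 (cut 30): 2 → 20
  after op 5 (in-shuffle): 20 → 41
  after op 6 (in-shuffle): 41 → 34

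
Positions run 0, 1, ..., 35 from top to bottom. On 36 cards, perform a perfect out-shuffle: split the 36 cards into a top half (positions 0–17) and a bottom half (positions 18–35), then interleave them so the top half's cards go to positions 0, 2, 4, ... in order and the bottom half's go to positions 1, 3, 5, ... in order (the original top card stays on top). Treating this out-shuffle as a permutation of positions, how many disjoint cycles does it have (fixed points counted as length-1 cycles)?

7

Trace each unvisited position around until it returns:
(0) (1 2 4 8 16 32 ... len 12) (3 6 12 24 13 26 ... len 12) (5 10 20) (7 14 28 21) (15 30 25) (35)
7 cycles in total.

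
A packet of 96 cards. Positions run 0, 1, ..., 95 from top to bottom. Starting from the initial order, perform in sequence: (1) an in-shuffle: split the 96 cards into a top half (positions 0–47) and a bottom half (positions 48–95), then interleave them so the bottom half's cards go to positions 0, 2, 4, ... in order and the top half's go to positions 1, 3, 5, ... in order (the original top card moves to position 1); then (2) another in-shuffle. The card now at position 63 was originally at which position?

15

Undo the operations in reverse order, starting from position 63:
  undo op 2 (in-shuffle, from top half): 63 ← 31
  undo op 1 (in-shuffle, from top half): 31 ← 15
So the card at position 63 came from original position 15.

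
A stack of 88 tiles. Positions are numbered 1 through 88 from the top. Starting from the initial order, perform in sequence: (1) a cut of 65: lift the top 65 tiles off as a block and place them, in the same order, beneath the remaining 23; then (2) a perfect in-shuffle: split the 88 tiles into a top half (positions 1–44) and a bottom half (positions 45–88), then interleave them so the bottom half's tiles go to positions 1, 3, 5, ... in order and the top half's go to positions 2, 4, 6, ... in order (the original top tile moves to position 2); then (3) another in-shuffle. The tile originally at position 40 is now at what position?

Track the tile from position 40 forward through each operation:
  after op 1 (cut 65): 40 → 63
  after op 2 (in-shuffle): 63 → 37
  after op 3 (in-shuffle): 37 → 74

74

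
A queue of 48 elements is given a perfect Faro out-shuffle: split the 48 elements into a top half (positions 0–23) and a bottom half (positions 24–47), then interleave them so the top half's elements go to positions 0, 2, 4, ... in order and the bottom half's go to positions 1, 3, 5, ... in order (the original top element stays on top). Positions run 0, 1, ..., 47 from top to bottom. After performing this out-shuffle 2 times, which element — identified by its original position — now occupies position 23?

41

Work backwards from position 23, undoing one out-shuffle at a time:
23 ← 35 ← 41
So the element now at position 23 started at position 41.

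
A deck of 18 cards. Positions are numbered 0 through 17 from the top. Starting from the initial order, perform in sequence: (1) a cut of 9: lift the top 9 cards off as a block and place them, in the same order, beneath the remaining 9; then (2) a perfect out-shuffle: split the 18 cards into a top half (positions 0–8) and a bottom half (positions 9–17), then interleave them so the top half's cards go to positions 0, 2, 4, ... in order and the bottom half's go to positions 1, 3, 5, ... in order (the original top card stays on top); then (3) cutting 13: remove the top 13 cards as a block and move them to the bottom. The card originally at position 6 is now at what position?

Track the card from position 6 forward through each operation:
  after op 1 (cut 9): 6 → 15
  after op 2 (out-shuffle): 15 → 13
  after op 3 (cut 13): 13 → 0

0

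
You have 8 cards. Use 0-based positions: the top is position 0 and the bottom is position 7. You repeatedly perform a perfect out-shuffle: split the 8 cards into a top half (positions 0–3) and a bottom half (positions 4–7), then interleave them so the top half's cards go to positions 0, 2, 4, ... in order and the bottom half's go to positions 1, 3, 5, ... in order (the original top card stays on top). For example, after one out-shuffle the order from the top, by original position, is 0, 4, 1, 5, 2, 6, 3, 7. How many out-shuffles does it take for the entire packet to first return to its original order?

3

The out-shuffle permutes the 8 positions with cycle lengths [1, 1, 3, 3].
Every card is home exactly when every cycle has completed a whole number of laps, i.e. after lcm(1, 3) = 3 out-shuffles.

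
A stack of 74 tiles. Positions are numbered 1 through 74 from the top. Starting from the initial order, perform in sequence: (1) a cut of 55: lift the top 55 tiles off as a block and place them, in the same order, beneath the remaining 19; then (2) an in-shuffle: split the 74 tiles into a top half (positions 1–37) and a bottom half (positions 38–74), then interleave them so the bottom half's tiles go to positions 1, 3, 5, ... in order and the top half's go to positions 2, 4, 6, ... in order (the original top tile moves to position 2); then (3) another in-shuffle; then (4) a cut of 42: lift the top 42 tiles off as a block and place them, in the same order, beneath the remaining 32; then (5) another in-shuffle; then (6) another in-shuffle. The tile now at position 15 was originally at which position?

62

Undo the operations in reverse order, starting from position 15:
  undo op 6 (in-shuffle, from bottom half): 15 ← 45
  undo op 5 (in-shuffle, from bottom half): 45 ← 60
  undo op 4 (cut 42): 60 ← 28
  undo op 3 (in-shuffle, from top half): 28 ← 14
  undo op 2 (in-shuffle, from top half): 14 ← 7
  undo op 1 (cut 55): 7 ← 62
So the tile at position 15 came from original position 62.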